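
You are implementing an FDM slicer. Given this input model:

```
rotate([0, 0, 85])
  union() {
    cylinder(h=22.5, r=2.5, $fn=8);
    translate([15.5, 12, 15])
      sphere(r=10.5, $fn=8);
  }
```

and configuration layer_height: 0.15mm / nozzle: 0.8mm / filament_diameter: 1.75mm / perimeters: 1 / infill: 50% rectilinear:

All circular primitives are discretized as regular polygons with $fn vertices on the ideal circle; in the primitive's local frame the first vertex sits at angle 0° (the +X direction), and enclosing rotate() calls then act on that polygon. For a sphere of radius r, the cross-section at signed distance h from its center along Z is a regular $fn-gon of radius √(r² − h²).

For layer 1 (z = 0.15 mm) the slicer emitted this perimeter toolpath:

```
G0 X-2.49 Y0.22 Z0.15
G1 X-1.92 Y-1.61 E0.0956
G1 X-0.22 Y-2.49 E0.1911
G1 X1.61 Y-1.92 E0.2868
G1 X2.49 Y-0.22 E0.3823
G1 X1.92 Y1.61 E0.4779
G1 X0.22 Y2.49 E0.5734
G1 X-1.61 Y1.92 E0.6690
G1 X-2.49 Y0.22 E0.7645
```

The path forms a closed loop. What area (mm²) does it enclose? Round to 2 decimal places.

17.72 mm²

Apply the shoelace formula to the sequence of (X, Y) vertices; enclosed area = 17.72 mm².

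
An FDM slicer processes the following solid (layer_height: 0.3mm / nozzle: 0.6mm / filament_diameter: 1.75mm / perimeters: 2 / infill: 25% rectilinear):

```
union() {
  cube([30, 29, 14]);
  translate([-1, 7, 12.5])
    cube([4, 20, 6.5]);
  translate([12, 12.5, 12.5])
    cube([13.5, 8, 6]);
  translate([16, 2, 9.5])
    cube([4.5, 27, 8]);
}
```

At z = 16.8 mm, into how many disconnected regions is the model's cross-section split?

2

At z = 16.8 mm: the cube is absent (z outside [0, 14]); the cube at (-1, 7) (footprint 4×20) is included at this height; the 13.5×8 cube at (12, 12.5) contributes its full rectangle; the 4.5×27 cube at (16, 2) contributes its full rectangle; Taking the union: the regions partially overlap (shared area 36.00 mm²), so overlapping operands fuse into one piece — 2 connected regions. The result has 2 disconnected regions.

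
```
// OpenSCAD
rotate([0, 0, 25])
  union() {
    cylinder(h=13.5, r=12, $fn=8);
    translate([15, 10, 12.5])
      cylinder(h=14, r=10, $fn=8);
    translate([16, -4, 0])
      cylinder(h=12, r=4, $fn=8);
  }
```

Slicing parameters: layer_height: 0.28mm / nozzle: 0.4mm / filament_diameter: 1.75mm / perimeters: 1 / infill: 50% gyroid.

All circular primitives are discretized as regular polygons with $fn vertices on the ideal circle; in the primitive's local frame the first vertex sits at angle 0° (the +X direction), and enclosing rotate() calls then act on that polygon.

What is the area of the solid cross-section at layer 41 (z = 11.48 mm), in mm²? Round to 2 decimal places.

452.55 mm²

At z = 11.48 mm: the r=12 cylinder gives a regular 8-gon of circumradius 12 (constant along its height) (area = (8/2)·12.000²·sin(360°/8) = 407.29 mm²); the cylinder at (15, 10) does not reach this height (z outside [12.5, 26.5]); the r=4 cylinder at (16, -4) contributes a regular 8-gon of circumradius 4 (area = (8/2)·4.000²·sin(360°/8) = 45.25 mm²); Combining (union): the 2 present regions are separate (no shared area or edge), so areas and boundary lengths simply add and each stays a separate island — area = 452.55 mm²; (whole slice rotated 25° about Z — lengths, areas and connectivity unchanged). Overall, the cross-section has 2 separate islands. Net area = 452.55 mm².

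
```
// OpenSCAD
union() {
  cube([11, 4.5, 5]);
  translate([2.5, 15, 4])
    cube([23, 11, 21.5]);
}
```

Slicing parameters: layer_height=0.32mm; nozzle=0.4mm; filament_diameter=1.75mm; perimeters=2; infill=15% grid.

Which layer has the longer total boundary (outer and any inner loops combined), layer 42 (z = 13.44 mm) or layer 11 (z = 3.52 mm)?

layer 42 (z = 13.44 mm)

Layer 42 (z = 13.44): the cube does not reach this height (z outside [0, 5]); the cube at (2.5, 15) is present — its section is the full 23×11 rectangle (perimeter 68.00 mm); Taking the union: only the 23×11 cube at (2.5, 15) is present, so the union is just that shape — boundary = 68.00 mm. So its perimeter = 68.00 mm. Layer 11 (z = 3.52): the 11×4.5 cube contributes its full rectangle (perimeter 31.00 mm); the cube at (2.5, 15) is not intersected at this z (z outside [4, 25.5]); Taking the union: only the 11×4.5 cube is present, so the union is just that shape — boundary = 31.00 mm. So its perimeter = 31.00 mm. Layer 42 is larger (68.00 vs 31.00 mm).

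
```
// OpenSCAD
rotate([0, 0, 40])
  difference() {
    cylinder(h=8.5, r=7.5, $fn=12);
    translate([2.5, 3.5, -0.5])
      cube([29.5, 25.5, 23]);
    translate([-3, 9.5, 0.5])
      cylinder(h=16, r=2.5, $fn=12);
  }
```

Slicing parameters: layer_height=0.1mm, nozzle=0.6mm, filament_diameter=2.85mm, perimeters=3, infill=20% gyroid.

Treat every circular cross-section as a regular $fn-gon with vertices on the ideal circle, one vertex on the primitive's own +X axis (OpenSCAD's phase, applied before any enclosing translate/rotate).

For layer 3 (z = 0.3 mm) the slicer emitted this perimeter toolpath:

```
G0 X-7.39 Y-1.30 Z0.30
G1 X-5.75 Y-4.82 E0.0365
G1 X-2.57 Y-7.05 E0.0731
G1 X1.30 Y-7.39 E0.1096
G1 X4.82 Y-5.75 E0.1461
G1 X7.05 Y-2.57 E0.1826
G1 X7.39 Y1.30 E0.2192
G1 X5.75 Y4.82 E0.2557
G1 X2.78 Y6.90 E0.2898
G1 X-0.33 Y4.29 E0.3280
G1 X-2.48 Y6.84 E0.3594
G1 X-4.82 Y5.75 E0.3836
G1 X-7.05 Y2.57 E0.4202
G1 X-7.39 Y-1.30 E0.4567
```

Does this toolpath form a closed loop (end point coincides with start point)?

yes

Start point (G0): (-7.39, -1.30). End point (last G1): the path returns to the start — closed.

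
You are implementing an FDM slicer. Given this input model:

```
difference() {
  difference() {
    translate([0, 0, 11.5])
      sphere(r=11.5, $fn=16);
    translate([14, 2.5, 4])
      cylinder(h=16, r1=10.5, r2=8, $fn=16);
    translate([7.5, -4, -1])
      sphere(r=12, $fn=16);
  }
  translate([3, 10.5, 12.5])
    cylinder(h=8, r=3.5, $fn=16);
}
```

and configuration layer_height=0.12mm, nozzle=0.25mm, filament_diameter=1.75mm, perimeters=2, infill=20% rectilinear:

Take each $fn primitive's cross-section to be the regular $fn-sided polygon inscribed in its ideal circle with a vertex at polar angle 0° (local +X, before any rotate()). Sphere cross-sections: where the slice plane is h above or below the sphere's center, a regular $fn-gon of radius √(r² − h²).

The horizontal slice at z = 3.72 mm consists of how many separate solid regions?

At z = 3.72 mm: the r=11.5 sphere contributes a regular 16-gon of circumradius √(11.5²−7.78²) = 8.469; the cone at (14, 2.5) does not reach this height (z outside [4, 20]); the sphere at (7.5, -4): section is a regular 16-gon, circumradius = √(r²−h²) = √(12²−4.72²) = 11.033; After the difference (first − rest): starting from the r=11.5 sphere, the r=12 sphere at (7.5, -4) partially overlaps it — only the 129.93 mm² overlap (of its 372.65 mm²) is removed, clipping the outline — 1 connected region; the cylinder at (3, 10.5) is absent (z outside [12.5, 20.5]); Subtracting the remaining from the first: none of the subtracted shapes is present at this height, so that combined region is unchanged — 1 connected region. The result has 1 disconnected region.

1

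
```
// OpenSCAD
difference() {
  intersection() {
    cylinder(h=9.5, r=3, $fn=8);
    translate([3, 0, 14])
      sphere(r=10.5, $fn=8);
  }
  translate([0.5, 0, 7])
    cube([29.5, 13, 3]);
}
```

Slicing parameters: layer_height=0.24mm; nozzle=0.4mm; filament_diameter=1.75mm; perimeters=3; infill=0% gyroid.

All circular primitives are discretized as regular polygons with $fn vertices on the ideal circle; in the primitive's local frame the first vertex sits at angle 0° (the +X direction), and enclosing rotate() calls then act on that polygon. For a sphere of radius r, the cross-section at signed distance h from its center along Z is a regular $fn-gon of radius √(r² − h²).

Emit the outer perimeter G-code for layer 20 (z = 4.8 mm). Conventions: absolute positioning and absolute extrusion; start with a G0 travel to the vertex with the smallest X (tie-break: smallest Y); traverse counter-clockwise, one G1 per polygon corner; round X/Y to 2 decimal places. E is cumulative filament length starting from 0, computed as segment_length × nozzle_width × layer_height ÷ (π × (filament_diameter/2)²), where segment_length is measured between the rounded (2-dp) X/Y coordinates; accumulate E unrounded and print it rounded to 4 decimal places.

G0 X-2.06 Y0.00 Z4.80
G1 X-0.99 Y-2.59 E0.1118
G1 X0.00 Y-3.00 E0.1546
G1 X2.12 Y-2.12 E0.2462
G1 X3.00 Y0.00 E0.3378
G1 X2.12 Y2.12 E0.4295
G1 X0.00 Y3.00 E0.5211
G1 X-0.99 Y2.59 E0.5638
G1 X-2.06 Y0.00 E0.6757

At z = 4.8 mm: the cylinder: section is a regular 8-gon, circumradius r=3; the sphere at (3, 0): section is a regular 8-gon, circumradius = √(r²−h²) = √(10.5²−9.2²) = 5.061; After intersecting: the r=10.5 sphere at (3, 0) partially overlaps the r=3 cylinder; clipping to the common part keeps 21.03 mm² — 1 connected region; the cube at (0.5, 0) is not intersected at this z (z outside [7, 10]); Subtracting the remaining from the first: none of the subtracted shapes is present at this height, so that combined region is unchanged — 1 connected region. The outline is a single polygon with 8 vertices. Extrusion per mm of travel: 0.4 × 0.24 / (π × 0.875²) = 0.039912. Accumulating E over each segment gives final E = 0.6757.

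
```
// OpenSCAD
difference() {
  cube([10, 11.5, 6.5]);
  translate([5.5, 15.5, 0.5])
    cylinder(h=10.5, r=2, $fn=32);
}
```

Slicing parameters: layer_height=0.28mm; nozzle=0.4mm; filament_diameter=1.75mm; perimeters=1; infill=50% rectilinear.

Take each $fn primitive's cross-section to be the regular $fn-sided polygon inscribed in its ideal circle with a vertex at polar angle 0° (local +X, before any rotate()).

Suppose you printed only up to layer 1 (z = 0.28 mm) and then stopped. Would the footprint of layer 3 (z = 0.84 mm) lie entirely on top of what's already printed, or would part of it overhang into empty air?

entirely on top

Compare the two slices. At z = 0.28: the cube is present — its section is the full 10×11.5 rectangle (area 115.00 mm²); the cylinder at (5.5, 15.5) is absent (z outside [0.5, 11]); Taking the first minus the rest: none of the subtracted shapes is present at this height, so the 10×11.5 cube is unchanged — area = 115.00 mm². At z = 0.84: the cube (footprint 10×11.5) is included at this height (area 115.00 mm²); the cylinder at (5.5, 15.5): section is a regular 32-gon, circumradius r=2 (area = (32/2)·2.000²·sin(360°/32) = 12.49 mm²); After the difference (first − rest): starting from the 10×11.5 cube (115.00 mm²), the r=2 cylinder at (5.5, 15.5) misses the remaining region (no effect) — area = 115.00 mm². Checking containment: the cross-section at z = 0.84 is a subset of the cross-section at z = 0.28.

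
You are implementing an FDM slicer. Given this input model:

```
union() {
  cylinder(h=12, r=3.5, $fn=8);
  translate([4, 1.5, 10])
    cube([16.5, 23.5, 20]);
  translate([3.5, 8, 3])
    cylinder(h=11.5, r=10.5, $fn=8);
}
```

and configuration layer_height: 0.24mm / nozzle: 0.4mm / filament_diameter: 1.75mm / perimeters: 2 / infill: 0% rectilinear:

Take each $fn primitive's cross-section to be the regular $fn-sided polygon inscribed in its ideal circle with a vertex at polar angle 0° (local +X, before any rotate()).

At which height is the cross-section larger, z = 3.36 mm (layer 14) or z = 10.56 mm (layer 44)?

layer 44 (z = 10.56 mm)

Layer 14 (z = 3.36): the cylinder: section is a regular 8-gon, circumradius r=3.5 (area = (8/2)·3.500²·sin(360°/8) = 34.65 mm²); the cube at (4, 1.5) is absent (z outside [10, 30]); the r=10.5 cylinder at (3.5, 8) contributes a regular 8-gon of circumradius 10.5 (area = (8/2)·10.500²·sin(360°/8) = 311.83 mm²); Combining (union): the regions partially overlap — summed areas 346.48 mm² minus the doubly-counted overlap 23.60 mm² gives 322.88 mm² — area = 322.88 mm². So its area = 322.88 mm². Layer 44 (z = 10.56): the r=3.5 cylinder contributes a regular 8-gon of circumradius 3.5 (area = (8/2)·3.500²·sin(360°/8) = 34.65 mm²); the cube at (4, 1.5) (footprint 16.5×23.5) is included at this height (area 387.75 mm²); the r=10.5 cylinder at (3.5, 8) contributes a regular 8-gon of circumradius 10.5 (area = (8/2)·10.500²·sin(360°/8) = 311.83 mm²); Merging all regions: the regions partially overlap — summed areas 734.23 mm² minus the doubly-counted overlap 152.61 mm² gives 581.62 mm² — area = 581.62 mm². So its area = 581.62 mm². Layer 44 is larger (581.62 vs 322.88 mm²).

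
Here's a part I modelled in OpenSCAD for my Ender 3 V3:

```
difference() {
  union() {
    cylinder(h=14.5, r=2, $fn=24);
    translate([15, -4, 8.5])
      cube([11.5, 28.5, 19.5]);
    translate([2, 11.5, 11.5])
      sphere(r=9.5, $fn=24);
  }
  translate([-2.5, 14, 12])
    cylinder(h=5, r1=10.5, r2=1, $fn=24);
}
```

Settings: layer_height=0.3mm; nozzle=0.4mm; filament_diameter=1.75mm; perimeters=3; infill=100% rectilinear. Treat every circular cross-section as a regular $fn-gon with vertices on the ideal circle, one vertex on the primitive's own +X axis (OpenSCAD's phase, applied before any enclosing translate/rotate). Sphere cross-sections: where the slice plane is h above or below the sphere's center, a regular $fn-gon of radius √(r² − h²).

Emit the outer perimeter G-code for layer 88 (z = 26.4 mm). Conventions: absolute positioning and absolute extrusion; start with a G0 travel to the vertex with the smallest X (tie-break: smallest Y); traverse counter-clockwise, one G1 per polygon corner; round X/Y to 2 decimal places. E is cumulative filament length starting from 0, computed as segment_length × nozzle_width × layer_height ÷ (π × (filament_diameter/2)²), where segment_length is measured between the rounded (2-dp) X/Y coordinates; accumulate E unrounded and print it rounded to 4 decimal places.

At z = 26.4 mm: the cylinder is absent (z outside [0, 14.5]); the 11.5×28.5 cube at (15, -4) contributes its full rectangle; the sphere at (2, 11.5) does not reach this height (|z−center|=14.900 > r=9.5); Taking the union: only the 11.5×28.5 cube at (15, -4) is present, so the union is just that shape — 1 connected region; the cone at (-2.5, 14) does not reach this height (z outside [12, 17]); Subtracting the remaining from the first: none of the subtracted shapes is present at this height, so that combined region is unchanged — 1 connected region. The outline is a single polygon with 4 vertices. Extrusion per mm of travel: 0.4 × 0.3 / (π × 0.875²) = 0.049890. Accumulating E over each segment gives final E = 3.9912.

G0 X15.00 Y-4.00 Z26.40
G1 X26.50 Y-4.00 E0.5737
G1 X26.50 Y24.50 E1.9956
G1 X15.00 Y24.50 E2.5693
G1 X15.00 Y-4.00 E3.9912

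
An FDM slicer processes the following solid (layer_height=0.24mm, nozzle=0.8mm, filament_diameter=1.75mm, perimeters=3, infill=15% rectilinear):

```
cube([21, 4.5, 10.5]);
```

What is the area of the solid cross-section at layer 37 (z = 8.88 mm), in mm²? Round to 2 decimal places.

94.50 mm²

At z = 8.88 mm: the 21×4.5 cube contributes its full rectangle (area 94.50 mm²). Overall, the cross-section is a single solid region. Net area = 94.50 mm².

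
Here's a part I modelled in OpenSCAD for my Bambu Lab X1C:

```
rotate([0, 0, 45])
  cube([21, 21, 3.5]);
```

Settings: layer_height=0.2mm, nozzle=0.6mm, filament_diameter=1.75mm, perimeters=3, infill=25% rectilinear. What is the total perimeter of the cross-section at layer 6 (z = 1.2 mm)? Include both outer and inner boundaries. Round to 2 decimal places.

84.00 mm

At z = 1.2 mm: the cube (footprint 21×21) is included at this height (perimeter 84.00 mm); (rotated 45° about Z; rotation is an isometry so areas/perimeters/island counts are preserved). Overall, the cross-section is a single solid region. Total boundary length (outer) = 84.00 mm.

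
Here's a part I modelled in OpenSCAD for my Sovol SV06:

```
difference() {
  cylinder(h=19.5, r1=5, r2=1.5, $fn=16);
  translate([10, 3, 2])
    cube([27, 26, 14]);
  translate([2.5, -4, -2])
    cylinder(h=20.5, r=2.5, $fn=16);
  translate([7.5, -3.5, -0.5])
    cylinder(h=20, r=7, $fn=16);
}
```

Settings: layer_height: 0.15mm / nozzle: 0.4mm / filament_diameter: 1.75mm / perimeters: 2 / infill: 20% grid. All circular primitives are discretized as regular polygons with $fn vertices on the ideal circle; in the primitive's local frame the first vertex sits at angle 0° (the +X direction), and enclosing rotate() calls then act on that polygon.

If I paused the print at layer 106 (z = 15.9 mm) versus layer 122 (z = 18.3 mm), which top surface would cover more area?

Layer 106 (z = 15.9): the cone contributes a regular 16-gon of circumradius 2.146 (interpolated between r1=5 and r2=1.5 at t=0.815) (area = (16/2)·2.146²·sin(360°/16) = 14.10 mm²); the cube at (10, 3) is present — its section is the full 27×26 rectangle (area 702.00 mm²); the r=2.5 cylinder at (2.5, -4) contributes a regular 16-gon of circumradius 2.5 (area = (16/2)·2.500²·sin(360°/16) = 19.13 mm²); the cylinder at (7.5, -3.5): section is a regular 16-gon, circumradius r=7 (area = (16/2)·7.000²·sin(360°/16) = 150.01 mm²); Taking the first minus the rest: starting from the cone (14.10 mm²), the 27×26 cube at (10, 3) misses the remaining region (no effect); the r=2.5 cylinder at (2.5, -4) misses the remaining region (no effect); the r=7 cylinder at (7.5, -3.5) partially overlaps it — only the 1.50 mm² overlap (of its 150.01 mm²) is removed, clipping the outline — area = 12.60 mm². So its area = 12.60 mm². Layer 122 (z = 18.3): the cone: at t=0.938 of its height the radius interpolates to r₁+(r₂−r₁)t = 1.715, giving a regular 16-gon of that circumradius (area = (16/2)·1.715²·sin(360°/16) = 9.01 mm²); the cube at (10, 3) is not intersected at this z (z outside [2, 16]); the r=2.5 cylinder at (2.5, -4) contributes a regular 16-gon of circumradius 2.5 (area = (16/2)·2.500²·sin(360°/16) = 19.13 mm²); the r=7 cylinder at (7.5, -3.5) contributes a regular 16-gon of circumradius 7 (area = (16/2)·7.000²·sin(360°/16) = 150.01 mm²); Subtracting the remaining from the first: starting from the cone (9.01 mm²), the r=2.5 cylinder at (2.5, -4) misses the remaining region (no effect); the r=7 cylinder at (7.5, -3.5) partially overlaps it — only the 0.43 mm² overlap (of its 150.01 mm²) is removed, clipping the outline — area = 8.57 mm². So its area = 8.57 mm². Layer 106 is larger (12.60 vs 8.57 mm²).

layer 106 (z = 15.9 mm)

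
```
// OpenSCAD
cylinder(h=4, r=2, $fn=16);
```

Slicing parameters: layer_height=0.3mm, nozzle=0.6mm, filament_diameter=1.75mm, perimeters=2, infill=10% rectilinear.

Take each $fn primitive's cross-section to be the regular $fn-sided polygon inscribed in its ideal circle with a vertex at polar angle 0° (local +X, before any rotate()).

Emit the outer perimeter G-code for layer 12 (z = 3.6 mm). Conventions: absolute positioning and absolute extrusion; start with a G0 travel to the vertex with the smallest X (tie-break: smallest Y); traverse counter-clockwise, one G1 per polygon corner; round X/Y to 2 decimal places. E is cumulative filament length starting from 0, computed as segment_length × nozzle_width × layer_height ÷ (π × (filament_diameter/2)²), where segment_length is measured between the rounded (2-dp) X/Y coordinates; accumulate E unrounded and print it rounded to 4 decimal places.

G0 X-2.00 Y0.00 Z3.60
G1 X-1.85 Y-0.77 E0.0587
G1 X-1.41 Y-1.41 E0.1168
G1 X-0.77 Y-1.85 E0.1749
G1 X0.00 Y-2.00 E0.2337
G1 X0.77 Y-1.85 E0.2924
G1 X1.41 Y-1.41 E0.3505
G1 X1.85 Y-0.77 E0.4086
G1 X2.00 Y0.00 E0.4673
G1 X1.85 Y0.77 E0.5260
G1 X1.41 Y1.41 E0.5841
G1 X0.77 Y1.85 E0.6423
G1 X0.00 Y2.00 E0.7010
G1 X-0.77 Y1.85 E0.7597
G1 X-1.41 Y1.41 E0.8178
G1 X-1.85 Y0.77 E0.8759
G1 X-2.00 Y0.00 E0.9346

At z = 3.6 mm: the r=2 cylinder contributes a regular 16-gon of circumradius 2. The outline is a single polygon with 16 vertices. Extrusion per mm of travel: 0.6 × 0.3 / (π × 0.875²) = 0.074835. Accumulating E over each segment gives final E = 0.9346.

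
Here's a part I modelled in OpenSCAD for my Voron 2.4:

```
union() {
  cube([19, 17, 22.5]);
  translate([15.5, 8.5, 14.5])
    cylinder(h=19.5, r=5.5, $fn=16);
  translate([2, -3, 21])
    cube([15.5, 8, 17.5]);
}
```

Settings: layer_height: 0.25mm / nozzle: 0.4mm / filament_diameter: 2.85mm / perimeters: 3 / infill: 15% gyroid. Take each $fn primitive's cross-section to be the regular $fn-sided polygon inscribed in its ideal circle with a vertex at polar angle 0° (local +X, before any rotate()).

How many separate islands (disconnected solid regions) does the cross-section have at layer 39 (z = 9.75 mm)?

1

At z = 9.75 mm: the 19×17 cube contributes its full rectangle; the cylinder at (15.5, 8.5) is absent (z outside [14.5, 34]); the cube at (2, -3) does not reach this height (z outside [21, 38.5]); Merging all regions: only the 19×17 cube is present, so the union is just that shape — 1 connected region. Overall, the cross-section is a single solid region. Island count = 1.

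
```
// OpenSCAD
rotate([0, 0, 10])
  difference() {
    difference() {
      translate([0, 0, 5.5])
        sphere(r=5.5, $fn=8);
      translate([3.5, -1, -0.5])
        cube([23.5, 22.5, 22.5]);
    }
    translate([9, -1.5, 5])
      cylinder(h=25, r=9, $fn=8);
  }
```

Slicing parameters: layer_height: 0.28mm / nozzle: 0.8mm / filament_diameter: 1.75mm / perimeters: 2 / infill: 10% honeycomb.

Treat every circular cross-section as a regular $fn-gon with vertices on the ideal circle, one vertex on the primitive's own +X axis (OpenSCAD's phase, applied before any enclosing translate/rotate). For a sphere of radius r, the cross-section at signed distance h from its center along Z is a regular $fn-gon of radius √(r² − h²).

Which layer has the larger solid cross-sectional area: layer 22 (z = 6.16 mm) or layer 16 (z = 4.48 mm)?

Layer 22 (z = 6.16): the r=5.5 sphere slices to a regular 8-gon of circumradius 5.460 (√(r²−h²) with h=0.66 from center) (area = (8/2)·5.460²·sin(360°/8) = 84.33 mm²); the 23.5×22.5 cube at (3.5, -1) contributes its full rectangle (area 528.75 mm²); Subtracting the remaining from the first: starting from the r=5.5 sphere (84.33 mm²), the 23.5×22.5 cube at (3.5, -1) partially overlaps it — only the 6.26 mm² overlap (of its 528.75 mm²) is removed, clipping the outline — area = 78.07 mm²; the cylinder at (9, -1.5): section is a regular 8-gon, circumradius r=9 (area = (8/2)·9.000²·sin(360°/8) = 229.10 mm²); After the difference (first − rest): starting from the result so far (78.07 mm²), the r=9 cylinder at (9, -1.5) partially overlaps it — only the 24.57 mm² overlap (of its 229.10 mm²) is removed, clipping the outline — area = 53.50 mm²; (whole slice rotated 10° about Z — lengths, areas and connectivity unchanged). So its area = 53.50 mm². Layer 16 (z = 4.48): the r=5.5 sphere contributes a regular 8-gon of circumradius √(5.5²−1.02²) = 5.405 (area = (8/2)·5.405²·sin(360°/8) = 82.62 mm²); the 23.5×22.5 cube at (3.5, -1) contributes its full rectangle (area 528.75 mm²); Taking the first minus the rest: starting from the r=5.5 sphere (82.62 mm²), the 23.5×22.5 cube at (3.5, -1) partially overlaps it — only the 5.97 mm² overlap (of its 528.75 mm²) is removed, clipping the outline — area = 76.64 mm²; the cylinder at (9, -1.5) is absent (z outside [5, 30]); Subtracting the remaining from the first: none of the subtracted shapes is present at this height, so the result so far is unchanged — area = 76.64 mm²; (rotated 10° about Z; rotation is an isometry so areas/perimeters/island counts are preserved). So its area = 76.64 mm². Layer 16 is larger (76.64 vs 53.50 mm²).

layer 16 (z = 4.48 mm)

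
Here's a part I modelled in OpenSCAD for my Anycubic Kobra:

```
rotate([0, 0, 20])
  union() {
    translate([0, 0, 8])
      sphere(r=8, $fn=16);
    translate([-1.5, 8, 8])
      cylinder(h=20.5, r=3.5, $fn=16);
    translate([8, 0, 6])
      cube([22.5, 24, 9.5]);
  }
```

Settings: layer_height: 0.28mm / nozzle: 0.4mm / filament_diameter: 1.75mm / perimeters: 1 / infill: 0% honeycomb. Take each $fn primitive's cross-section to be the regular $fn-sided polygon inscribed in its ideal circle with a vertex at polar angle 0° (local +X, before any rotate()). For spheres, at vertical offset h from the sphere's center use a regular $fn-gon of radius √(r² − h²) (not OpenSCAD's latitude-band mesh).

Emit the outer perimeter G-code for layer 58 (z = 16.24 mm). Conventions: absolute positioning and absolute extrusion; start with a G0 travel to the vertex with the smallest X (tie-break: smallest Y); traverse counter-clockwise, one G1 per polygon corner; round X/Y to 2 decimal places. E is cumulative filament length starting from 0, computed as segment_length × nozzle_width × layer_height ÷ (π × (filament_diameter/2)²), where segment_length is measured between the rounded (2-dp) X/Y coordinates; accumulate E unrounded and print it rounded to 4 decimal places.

G0 X-7.64 Y7.16 Z16.24
G1 X-7.43 Y5.81 E0.0636
G1 X-6.73 Y4.64 E0.1271
G1 X-5.62 Y3.83 E0.1911
G1 X-4.30 Y3.51 E0.2543
G1 X-2.95 Y3.72 E0.3180
G1 X-1.78 Y4.42 E0.3814
G1 X-0.97 Y5.53 E0.4454
G1 X-0.65 Y6.85 E0.5087
G1 X-0.86 Y8.20 E0.5723
G1 X-1.57 Y9.37 E0.6360
G1 X-2.67 Y10.18 E0.6996
G1 X-3.99 Y10.50 E0.7629
G1 X-5.34 Y10.29 E0.8265
G1 X-6.51 Y9.58 E0.8902
G1 X-7.32 Y8.48 E0.9538
G1 X-7.64 Y7.16 E1.0171

At z = 16.24 mm: the sphere does not reach this height (|z−center|=8.240 > r=8); the cylinder at (-1.5, 8): section is a regular 16-gon, circumradius r=3.5; the cube at (8, 0) is not intersected at this z (z outside [6, 15.5]); Taking the union: only the r=3.5 cylinder at (-1.5, 8) is present, so the union is just that shape — 1 connected region; (rotated 20° about Z; rotation is an isometry so areas/perimeters/island counts are preserved). The outline is a single polygon with 16 vertices. Extrusion per mm of travel: 0.4 × 0.28 / (π × 0.875²) = 0.046564. Accumulating E over each segment gives final E = 1.0171.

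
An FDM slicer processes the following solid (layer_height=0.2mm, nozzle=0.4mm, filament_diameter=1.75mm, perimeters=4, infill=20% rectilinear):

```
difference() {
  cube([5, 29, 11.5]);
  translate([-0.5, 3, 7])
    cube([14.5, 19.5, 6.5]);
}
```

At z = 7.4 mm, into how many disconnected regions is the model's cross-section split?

At z = 7.4 mm: the 5×29 cube contributes its full rectangle; the 14.5×19.5 cube at (-0.5, 3) contributes its full rectangle; Taking the first minus the rest: starting from the 5×29 cube, the 14.5×19.5 cube at (-0.5, 3) partially overlaps it — only the 97.50 mm² overlap (of its 282.75 mm²) is removed, clipping the outline — 2 connected regions. The result has 2 disconnected regions.

2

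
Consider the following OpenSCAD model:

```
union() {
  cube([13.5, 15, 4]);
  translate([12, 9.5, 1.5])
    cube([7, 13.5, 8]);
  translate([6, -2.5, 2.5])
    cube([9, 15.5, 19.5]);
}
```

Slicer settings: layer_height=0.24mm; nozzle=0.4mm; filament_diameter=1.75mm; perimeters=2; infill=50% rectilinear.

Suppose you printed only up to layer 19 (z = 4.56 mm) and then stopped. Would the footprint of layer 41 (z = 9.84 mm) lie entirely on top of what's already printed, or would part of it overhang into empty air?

entirely on top

Compare the two slices. At z = 4.56: the cube does not reach this height (z outside [0, 4]); the cube at (12, 9.5) is present — its section is the full 7×13.5 rectangle (area 94.50 mm²); the 9×15.5 cube at (6, -2.5) contributes its full rectangle (area 139.50 mm²); Combining (union): the regions partially overlap — summed areas 234.00 mm² minus the doubly-counted overlap 10.50 mm² gives 223.50 mm² — area = 223.50 mm². At z = 9.84: the cube is absent (z outside [0, 4]); the cube at (12, 9.5) does not reach this height (z outside [1.5, 9.5]); the cube at (6, -2.5) (footprint 9×15.5) is included at this height (area 139.50 mm²); Combining (union): only the 9×15.5 cube at (6, -2.5) is present, so the union is just that shape — area = 139.50 mm². Checking containment: the cross-section at z = 9.84 is a subset of the cross-section at z = 4.56.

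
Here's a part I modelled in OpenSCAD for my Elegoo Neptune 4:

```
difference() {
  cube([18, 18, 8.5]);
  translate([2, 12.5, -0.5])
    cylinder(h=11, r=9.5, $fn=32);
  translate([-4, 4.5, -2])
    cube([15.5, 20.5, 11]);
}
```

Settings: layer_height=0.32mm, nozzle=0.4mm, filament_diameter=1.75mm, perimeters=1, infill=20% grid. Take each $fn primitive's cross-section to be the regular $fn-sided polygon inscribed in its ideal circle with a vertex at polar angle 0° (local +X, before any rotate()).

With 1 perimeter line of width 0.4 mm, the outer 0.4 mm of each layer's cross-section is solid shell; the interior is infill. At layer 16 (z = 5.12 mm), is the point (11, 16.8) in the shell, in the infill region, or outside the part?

At z = 5.12 mm: the 18×18 cube contributes its full rectangle; the r=9.5 cylinder at (2, 12.5) gives a regular 32-gon of circumradius 9.5 (constant along its height); the cube at (-4, 4.5) is present — its section is the full 15.5×20.5 rectangle; After the difference (first − rest): starting from the 18×18 cube, the r=9.5 cylinder at (2, 12.5) partially overlaps it — only the 149.22 mm² overlap (of its 281.71 mm²) is removed, clipping the outline; the 15.5×20.5 cube at (-4, 4.5) partially overlaps it — only the 13.87 mm² overlap (of its 317.75 mm²) is removed, clipping the outline — 1 connected region. Overall, the cross-section is a single solid region. The nearest boundary edge runs (11.50, 12.50)→(11.50, 18.00); distance from the point to it = 0.50 mm. The point is not inside any of the regions above, so it lies outside the cross-section (0.50 mm from the nearest boundary).

outside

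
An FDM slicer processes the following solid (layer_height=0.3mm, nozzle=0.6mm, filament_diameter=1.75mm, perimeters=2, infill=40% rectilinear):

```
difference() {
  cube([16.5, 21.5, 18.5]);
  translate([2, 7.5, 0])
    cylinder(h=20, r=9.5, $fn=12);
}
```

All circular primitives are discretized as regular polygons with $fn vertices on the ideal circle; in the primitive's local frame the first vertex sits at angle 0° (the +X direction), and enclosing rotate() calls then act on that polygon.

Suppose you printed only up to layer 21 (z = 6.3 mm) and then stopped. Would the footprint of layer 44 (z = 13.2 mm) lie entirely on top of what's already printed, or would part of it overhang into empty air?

Compare the two slices. At z = 6.3: the cube is present — its section is the full 16.5×21.5 rectangle (area 354.75 mm²); the r=9.5 cylinder at (2, 7.5) contributes a regular 12-gon of circumradius 9.5 (area = (12/2)·9.500²·sin(360°/12) = 270.75 mm²); Taking the first minus the rest: starting from the 16.5×21.5 cube (354.75 mm²), the r=9.5 cylinder at (2, 7.5) partially overlaps it — only the 162.10 mm² overlap (of its 270.75 mm²) is removed, clipping the outline — area = 192.65 mm². At z = 13.2: the cube (footprint 16.5×21.5) is included at this height (area 354.75 mm²); the r=9.5 cylinder at (2, 7.5) gives a regular 12-gon of circumradius 9.5 (constant along its height) (area = (12/2)·9.500²·sin(360°/12) = 270.75 mm²); Taking the first minus the rest: starting from the 16.5×21.5 cube (354.75 mm²), the r=9.5 cylinder at (2, 7.5) partially overlaps it — only the 162.10 mm² overlap (of its 270.75 mm²) is removed, clipping the outline — area = 192.65 mm². Checking containment: the cross-section at z = 13.2 is a subset of the cross-section at z = 6.3.

entirely on top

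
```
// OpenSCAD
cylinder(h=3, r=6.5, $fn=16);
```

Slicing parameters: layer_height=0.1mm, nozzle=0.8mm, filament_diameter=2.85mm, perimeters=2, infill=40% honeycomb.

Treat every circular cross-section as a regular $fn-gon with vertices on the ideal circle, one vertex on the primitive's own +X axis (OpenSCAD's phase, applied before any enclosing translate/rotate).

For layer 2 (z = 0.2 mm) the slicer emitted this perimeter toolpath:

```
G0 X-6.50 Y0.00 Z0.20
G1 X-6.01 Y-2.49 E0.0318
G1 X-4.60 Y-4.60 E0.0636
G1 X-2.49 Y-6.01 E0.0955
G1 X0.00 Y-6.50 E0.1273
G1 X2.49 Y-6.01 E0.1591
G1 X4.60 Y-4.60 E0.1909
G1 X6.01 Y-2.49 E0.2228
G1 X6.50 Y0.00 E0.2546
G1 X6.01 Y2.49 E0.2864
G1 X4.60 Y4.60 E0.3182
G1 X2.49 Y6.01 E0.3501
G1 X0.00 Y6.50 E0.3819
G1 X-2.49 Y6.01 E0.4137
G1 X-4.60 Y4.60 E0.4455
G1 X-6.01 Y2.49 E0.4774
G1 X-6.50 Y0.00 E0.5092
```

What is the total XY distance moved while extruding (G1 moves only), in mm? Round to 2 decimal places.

Sum the Euclidean lengths of each G1 segment: total = 40.60 mm.

40.60 mm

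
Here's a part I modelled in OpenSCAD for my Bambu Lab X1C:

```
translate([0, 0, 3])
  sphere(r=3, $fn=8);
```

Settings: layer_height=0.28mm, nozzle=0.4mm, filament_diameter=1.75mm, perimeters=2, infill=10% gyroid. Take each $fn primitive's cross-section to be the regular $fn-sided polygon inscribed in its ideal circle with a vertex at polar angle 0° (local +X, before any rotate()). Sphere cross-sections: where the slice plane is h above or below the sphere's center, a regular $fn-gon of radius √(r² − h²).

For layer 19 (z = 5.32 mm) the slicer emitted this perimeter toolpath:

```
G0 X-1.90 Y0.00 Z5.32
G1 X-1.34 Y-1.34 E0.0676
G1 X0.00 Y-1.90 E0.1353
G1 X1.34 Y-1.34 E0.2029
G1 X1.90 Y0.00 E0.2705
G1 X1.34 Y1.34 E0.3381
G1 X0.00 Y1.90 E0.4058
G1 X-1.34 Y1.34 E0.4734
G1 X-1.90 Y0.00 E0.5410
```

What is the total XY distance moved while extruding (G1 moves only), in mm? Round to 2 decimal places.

11.62 mm

Sum the Euclidean lengths of each G1 segment: total = 11.62 mm.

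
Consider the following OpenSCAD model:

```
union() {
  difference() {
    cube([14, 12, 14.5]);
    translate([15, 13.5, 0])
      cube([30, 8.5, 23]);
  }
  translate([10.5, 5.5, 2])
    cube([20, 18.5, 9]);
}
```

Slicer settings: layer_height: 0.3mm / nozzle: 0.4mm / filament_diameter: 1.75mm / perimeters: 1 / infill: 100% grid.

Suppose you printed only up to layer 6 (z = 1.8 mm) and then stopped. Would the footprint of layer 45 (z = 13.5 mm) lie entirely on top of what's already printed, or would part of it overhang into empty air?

Compare the two slices. At z = 1.8: the cube (footprint 14×12) is included at this height (area 168.00 mm²); the cube at (15, 13.5) (footprint 30×8.5) is included at this height (area 255.00 mm²); Subtracting the remaining from the first: starting from the 14×12 cube (168.00 mm²), the 30×8.5 cube at (15, 13.5) misses the remaining region (no effect) — area = 168.00 mm²; the cube at (10.5, 5.5) is absent (z outside [2, 11]); Merging all regions: only the result so far is present, so the union is just that shape — area = 168.00 mm². At z = 13.5: the cube (footprint 14×12) is included at this height (area 168.00 mm²); the cube at (15, 13.5) (footprint 30×8.5) is included at this height (area 255.00 mm²); Subtracting the remaining from the first: starting from the 14×12 cube (168.00 mm²), the 30×8.5 cube at (15, 13.5) misses the remaining region (no effect) — area = 168.00 mm²; the cube at (10.5, 5.5) is absent (z outside [2, 11]); Taking the union: only that combined region is present, so the union is just that shape — area = 168.00 mm². Checking containment: the cross-section at z = 13.5 is a subset of the cross-section at z = 1.8.

entirely on top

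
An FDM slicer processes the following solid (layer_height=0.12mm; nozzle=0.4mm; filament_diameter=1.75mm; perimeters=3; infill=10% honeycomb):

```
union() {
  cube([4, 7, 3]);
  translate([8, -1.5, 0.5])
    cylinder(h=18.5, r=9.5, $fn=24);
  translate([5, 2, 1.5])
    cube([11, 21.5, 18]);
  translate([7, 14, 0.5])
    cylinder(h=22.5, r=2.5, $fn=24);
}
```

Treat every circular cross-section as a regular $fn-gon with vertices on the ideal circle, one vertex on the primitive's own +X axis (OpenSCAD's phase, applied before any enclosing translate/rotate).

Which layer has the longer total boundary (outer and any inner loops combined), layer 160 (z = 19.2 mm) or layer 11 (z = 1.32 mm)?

Layer 160 (z = 19.2): the cube does not reach this height (z outside [0, 3]); the cylinder at (8, -1.5) is absent (z outside [0.5, 19]); the cube at (5, 2) is present — its section is the full 11×21.5 rectangle (perimeter 65.00 mm); the r=2.5 cylinder at (7, 14) contributes a regular 24-gon of circumradius 2.5 (perimeter = 2·24·2.500·sin(180°/24) = 15.66 mm); Combining (union): the regions partially overlap (shared area 18.43 mm²), so the edge portions inside another operand are dropped and the merged outline is re-measured after clipping — boundary = 65.22 mm. So its perimeter = 65.22 mm. Layer 11 (z = 1.32): the 4×7 cube contributes its full rectangle (perimeter 22.00 mm); the r=9.5 cylinder at (8, -1.5) gives a regular 24-gon of circumradius 9.5 (constant along its height) (perimeter = 2·24·9.500·sin(180°/24) = 59.52 mm); the cube at (5, 2) is not intersected at this z (z outside [1.5, 19.5]); the r=2.5 cylinder at (7, 14) gives a regular 24-gon of circumradius 2.5 (constant along its height) (perimeter = 2·24·2.500·sin(180°/24) = 15.66 mm); Combining (union): the regions partially overlap (shared area 22.53 mm²), so the edge portions inside another operand are dropped and the merged outline is re-measured after clipping — boundary = 77.25 mm. So its perimeter = 77.25 mm. Layer 11 is larger (77.25 vs 65.22 mm).

layer 11 (z = 1.32 mm)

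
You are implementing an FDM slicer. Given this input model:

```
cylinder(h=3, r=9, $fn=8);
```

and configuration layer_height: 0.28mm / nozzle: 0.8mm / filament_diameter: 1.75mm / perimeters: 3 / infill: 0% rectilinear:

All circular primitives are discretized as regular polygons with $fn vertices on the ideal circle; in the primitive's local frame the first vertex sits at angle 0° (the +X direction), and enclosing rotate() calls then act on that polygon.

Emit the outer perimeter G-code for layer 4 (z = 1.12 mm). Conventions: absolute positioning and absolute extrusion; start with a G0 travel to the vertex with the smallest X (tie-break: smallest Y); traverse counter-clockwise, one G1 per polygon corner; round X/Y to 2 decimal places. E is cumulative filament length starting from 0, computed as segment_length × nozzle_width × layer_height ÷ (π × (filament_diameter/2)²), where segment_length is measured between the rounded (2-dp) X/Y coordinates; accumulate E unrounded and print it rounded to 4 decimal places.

At z = 1.12 mm: the r=9 cylinder contributes a regular 8-gon of circumradius 9. The outline is a single polygon with 8 vertices. Extrusion per mm of travel: 0.8 × 0.28 / (π × 0.875²) = 0.093128. Accumulating E over each segment gives final E = 5.1304.

G0 X-9.00 Y0.00 Z1.12
G1 X-6.36 Y-6.36 E0.6413
G1 X0.00 Y-9.00 E1.2826
G1 X6.36 Y-6.36 E1.9239
G1 X9.00 Y0.00 E2.5652
G1 X6.36 Y6.36 E3.2065
G1 X0.00 Y9.00 E3.8478
G1 X-6.36 Y6.36 E4.4891
G1 X-9.00 Y0.00 E5.1304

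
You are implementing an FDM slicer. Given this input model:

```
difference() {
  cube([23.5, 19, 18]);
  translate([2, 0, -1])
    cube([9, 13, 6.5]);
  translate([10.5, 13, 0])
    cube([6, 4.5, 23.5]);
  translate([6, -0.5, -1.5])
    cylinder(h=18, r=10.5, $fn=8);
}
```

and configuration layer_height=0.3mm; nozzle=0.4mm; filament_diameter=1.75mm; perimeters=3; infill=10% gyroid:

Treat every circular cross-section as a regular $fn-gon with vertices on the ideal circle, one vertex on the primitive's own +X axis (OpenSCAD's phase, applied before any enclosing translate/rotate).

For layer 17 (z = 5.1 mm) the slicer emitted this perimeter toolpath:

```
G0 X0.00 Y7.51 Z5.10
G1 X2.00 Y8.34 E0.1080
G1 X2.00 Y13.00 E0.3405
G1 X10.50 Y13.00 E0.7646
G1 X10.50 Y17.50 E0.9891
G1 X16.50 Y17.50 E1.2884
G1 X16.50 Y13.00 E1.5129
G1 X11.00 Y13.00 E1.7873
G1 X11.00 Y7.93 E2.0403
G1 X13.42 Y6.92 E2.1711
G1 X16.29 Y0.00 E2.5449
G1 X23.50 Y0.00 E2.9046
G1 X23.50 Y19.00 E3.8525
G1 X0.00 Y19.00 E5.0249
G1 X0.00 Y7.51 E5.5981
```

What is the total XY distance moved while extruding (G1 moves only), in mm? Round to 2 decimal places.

112.21 mm

Sum the Euclidean lengths of each G1 segment: total = 112.21 mm.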